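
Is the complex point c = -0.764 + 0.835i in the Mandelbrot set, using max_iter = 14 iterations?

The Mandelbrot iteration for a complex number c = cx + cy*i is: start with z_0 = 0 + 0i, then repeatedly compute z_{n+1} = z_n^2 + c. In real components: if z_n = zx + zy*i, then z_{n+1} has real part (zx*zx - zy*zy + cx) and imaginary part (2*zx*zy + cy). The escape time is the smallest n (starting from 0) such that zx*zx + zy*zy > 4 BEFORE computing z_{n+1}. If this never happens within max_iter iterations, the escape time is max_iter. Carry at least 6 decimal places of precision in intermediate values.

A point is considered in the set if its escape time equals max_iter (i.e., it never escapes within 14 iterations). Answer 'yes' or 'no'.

z_0 = 0 + 0i, c = -0.7640 + 0.8350i
Iter 1: z = -0.7640 + 0.8350i, |z|^2 = 1.2809
Iter 2: z = -0.8775 + -0.4409i, |z|^2 = 0.9644
Iter 3: z = -0.1883 + 1.6088i, |z|^2 = 2.6236
Iter 4: z = -3.3167 + 0.2291i, |z|^2 = 11.0528
Escaped at iteration 4

Answer: no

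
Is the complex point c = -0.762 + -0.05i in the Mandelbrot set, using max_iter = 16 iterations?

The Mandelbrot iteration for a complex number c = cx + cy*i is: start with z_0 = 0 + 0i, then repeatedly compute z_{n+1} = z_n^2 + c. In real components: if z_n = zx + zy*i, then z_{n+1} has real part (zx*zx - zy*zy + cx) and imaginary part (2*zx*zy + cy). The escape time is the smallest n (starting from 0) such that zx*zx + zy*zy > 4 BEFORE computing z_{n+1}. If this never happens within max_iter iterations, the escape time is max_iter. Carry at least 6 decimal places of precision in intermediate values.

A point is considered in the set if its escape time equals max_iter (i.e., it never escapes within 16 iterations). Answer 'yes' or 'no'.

z_0 = 0 + 0i, c = -0.7620 + -0.0500i
Iter 1: z = -0.7620 + -0.0500i, |z|^2 = 0.5831
Iter 2: z = -0.1839 + 0.0262i, |z|^2 = 0.0345
Iter 3: z = -0.7289 + -0.0596i, |z|^2 = 0.5348
Iter 4: z = -0.2343 + 0.0369i, |z|^2 = 0.0563
Iter 5: z = -0.7085 + -0.0673i, |z|^2 = 0.5065
Iter 6: z = -0.2646 + 0.0454i, |z|^2 = 0.0721
Iter 7: z = -0.6940 + -0.0740i, |z|^2 = 0.4872
Iter 8: z = -0.2858 + 0.0527i, |z|^2 = 0.0844
Iter 9: z = -0.6831 + -0.0801i, |z|^2 = 0.4731
Iter 10: z = -0.3018 + 0.0595i, |z|^2 = 0.0946
Iter 11: z = -0.6745 + -0.0859i, |z|^2 = 0.4623
Iter 12: z = -0.3145 + 0.0659i, |z|^2 = 0.1032
Iter 13: z = -0.6674 + -0.0914i, |z|^2 = 0.4538
Iter 14: z = -0.3249 + 0.0721i, |z|^2 = 0.1107
Iter 15: z = -0.6616 + -0.0968i, |z|^2 = 0.4472
Did not escape in 16 iterations → in set

Answer: yes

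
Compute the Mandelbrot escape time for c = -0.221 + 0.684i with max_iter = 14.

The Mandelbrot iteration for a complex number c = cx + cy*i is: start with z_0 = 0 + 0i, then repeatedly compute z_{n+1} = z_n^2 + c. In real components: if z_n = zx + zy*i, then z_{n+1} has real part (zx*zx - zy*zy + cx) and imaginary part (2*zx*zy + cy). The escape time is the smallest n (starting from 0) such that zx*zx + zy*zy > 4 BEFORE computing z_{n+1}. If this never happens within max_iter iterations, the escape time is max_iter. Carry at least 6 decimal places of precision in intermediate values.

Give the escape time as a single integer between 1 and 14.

z_0 = 0 + 0i, c = -0.2210 + 0.6840i
Iter 1: z = -0.2210 + 0.6840i, |z|^2 = 0.5167
Iter 2: z = -0.6400 + 0.3817i, |z|^2 = 0.5553
Iter 3: z = 0.0429 + 0.1954i, |z|^2 = 0.0400
Iter 4: z = -0.2574 + 0.7008i, |z|^2 = 0.5573
Iter 5: z = -0.6459 + 0.3233i, |z|^2 = 0.5217
Iter 6: z = 0.0916 + 0.2664i, |z|^2 = 0.0794
Iter 7: z = -0.2836 + 0.7328i, |z|^2 = 0.6174
Iter 8: z = -0.6776 + 0.2684i, |z|^2 = 0.5312
Iter 9: z = 0.1661 + 0.3203i, |z|^2 = 0.1302
Iter 10: z = -0.2960 + 0.7904i, |z|^2 = 0.7123
Iter 11: z = -0.7581 + 0.2161i, |z|^2 = 0.6215
Iter 12: z = 0.3071 + 0.3563i, |z|^2 = 0.2212
Iter 13: z = -0.2537 + 0.9028i, |z|^2 = 0.8794

Answer: 14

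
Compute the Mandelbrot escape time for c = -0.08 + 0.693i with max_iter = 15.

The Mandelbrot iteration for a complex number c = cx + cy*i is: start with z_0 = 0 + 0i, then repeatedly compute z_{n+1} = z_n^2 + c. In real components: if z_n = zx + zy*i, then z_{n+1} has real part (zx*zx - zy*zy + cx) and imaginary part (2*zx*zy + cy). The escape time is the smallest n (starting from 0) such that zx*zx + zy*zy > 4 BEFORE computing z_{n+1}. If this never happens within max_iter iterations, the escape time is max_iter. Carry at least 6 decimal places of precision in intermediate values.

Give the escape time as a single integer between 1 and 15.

z_0 = 0 + 0i, c = -0.0800 + 0.6930i
Iter 1: z = -0.0800 + 0.6930i, |z|^2 = 0.4866
Iter 2: z = -0.5538 + 0.5821i, |z|^2 = 0.6456
Iter 3: z = -0.1121 + 0.0482i, |z|^2 = 0.0149
Iter 4: z = -0.0698 + 0.6822i, |z|^2 = 0.4703
Iter 5: z = -0.5405 + 0.5978i, |z|^2 = 0.6496
Iter 6: z = -0.1452 + 0.0467i, |z|^2 = 0.0233
Iter 7: z = -0.0611 + 0.6794i, |z|^2 = 0.4654
Iter 8: z = -0.5379 + 0.6100i, |z|^2 = 0.6614
Iter 9: z = -0.1628 + 0.0368i, |z|^2 = 0.0278
Iter 10: z = -0.0549 + 0.6810i, |z|^2 = 0.4668
Iter 11: z = -0.5408 + 0.6183i, |z|^2 = 0.6747
Iter 12: z = -0.1698 + 0.0243i, |z|^2 = 0.0294
Iter 13: z = -0.0518 + 0.6848i, |z|^2 = 0.4716
Iter 14: z = -0.5462 + 0.6221i, |z|^2 = 0.6854

Answer: 15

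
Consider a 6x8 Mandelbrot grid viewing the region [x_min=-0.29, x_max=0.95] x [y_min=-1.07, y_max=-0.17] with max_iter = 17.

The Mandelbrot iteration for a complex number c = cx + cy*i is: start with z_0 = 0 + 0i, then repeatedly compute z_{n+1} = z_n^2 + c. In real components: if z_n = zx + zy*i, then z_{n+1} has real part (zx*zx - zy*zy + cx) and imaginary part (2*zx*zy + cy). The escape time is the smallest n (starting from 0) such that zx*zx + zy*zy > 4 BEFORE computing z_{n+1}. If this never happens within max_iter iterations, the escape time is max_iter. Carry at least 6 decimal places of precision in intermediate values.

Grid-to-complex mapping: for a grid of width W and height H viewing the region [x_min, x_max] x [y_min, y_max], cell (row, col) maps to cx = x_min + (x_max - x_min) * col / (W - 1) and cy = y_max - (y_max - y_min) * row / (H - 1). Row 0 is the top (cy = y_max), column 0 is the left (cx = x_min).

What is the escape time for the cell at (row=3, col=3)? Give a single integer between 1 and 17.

Answer: 5

Derivation:
z_0 = 0 + 0i, c = 0.4540 + -0.5557i
Iter 1: z = 0.4540 + -0.5557i, |z|^2 = 0.5149
Iter 2: z = 0.3513 + -1.0603i, |z|^2 = 1.2477
Iter 3: z = -0.5468 + -1.3007i, |z|^2 = 1.9908
Iter 4: z = -0.9387 + 0.8668i, |z|^2 = 1.6326
Iter 5: z = 0.5839 + -2.1831i, |z|^2 = 5.1068
Escaped at iteration 5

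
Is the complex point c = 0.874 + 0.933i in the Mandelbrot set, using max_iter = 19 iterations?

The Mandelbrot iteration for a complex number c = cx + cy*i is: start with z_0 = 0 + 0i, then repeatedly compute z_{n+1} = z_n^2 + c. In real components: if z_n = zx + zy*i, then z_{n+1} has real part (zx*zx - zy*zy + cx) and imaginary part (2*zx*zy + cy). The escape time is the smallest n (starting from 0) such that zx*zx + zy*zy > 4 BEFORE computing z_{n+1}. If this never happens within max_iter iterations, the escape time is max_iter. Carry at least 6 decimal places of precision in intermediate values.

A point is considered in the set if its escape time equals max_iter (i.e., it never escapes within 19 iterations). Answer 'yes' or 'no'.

Answer: no

Derivation:
z_0 = 0 + 0i, c = 0.8740 + 0.9330i
Iter 1: z = 0.8740 + 0.9330i, |z|^2 = 1.6344
Iter 2: z = 0.7674 + 2.5639i, |z|^2 = 7.1624
Escaped at iteration 2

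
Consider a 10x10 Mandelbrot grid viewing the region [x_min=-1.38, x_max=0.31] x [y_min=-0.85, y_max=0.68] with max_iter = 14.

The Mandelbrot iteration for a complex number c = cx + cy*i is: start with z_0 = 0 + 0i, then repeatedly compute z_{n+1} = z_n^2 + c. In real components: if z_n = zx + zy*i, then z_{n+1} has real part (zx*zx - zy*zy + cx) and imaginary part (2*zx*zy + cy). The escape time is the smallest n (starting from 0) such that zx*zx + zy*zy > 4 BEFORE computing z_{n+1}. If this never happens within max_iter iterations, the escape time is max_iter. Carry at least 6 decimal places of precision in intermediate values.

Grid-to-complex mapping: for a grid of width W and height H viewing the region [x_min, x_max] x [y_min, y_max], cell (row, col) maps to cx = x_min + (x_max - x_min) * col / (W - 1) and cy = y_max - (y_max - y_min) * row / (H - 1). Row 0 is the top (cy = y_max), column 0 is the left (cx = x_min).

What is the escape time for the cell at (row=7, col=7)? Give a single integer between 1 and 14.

Answer: 14

Derivation:
z_0 = 0 + 0i, c = -0.0656 + -0.5100i
Iter 1: z = -0.0656 + -0.5100i, |z|^2 = 0.2644
Iter 2: z = -0.3214 + -0.4431i, |z|^2 = 0.2996
Iter 3: z = -0.1587 + -0.2252i, |z|^2 = 0.0759
Iter 4: z = -0.0911 + -0.4385i, |z|^2 = 0.2006
Iter 5: z = -0.2496 + -0.4301i, |z|^2 = 0.2473
Iter 6: z = -0.1883 + -0.2953i, |z|^2 = 0.1226
Iter 7: z = -0.1173 + -0.3988i, |z|^2 = 0.1728
Iter 8: z = -0.2108 + -0.4164i, |z|^2 = 0.2179
Iter 9: z = -0.1945 + -0.3344i, |z|^2 = 0.1497
Iter 10: z = -0.1395 + -0.3799i, |z|^2 = 0.1638
Iter 11: z = -0.1904 + -0.4040i, |z|^2 = 0.1994
Iter 12: z = -0.1925 + -0.3562i, |z|^2 = 0.1639
Iter 13: z = -0.1554 + -0.3729i, |z|^2 = 0.1632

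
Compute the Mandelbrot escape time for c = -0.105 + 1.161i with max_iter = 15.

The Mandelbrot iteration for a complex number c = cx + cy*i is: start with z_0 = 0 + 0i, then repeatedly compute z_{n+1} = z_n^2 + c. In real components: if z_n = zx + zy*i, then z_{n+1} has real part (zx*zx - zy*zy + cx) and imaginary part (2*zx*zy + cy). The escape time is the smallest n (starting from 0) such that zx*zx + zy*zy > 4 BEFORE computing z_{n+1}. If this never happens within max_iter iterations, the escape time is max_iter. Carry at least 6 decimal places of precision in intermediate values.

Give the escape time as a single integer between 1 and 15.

Answer: 4

Derivation:
z_0 = 0 + 0i, c = -0.1050 + 1.1610i
Iter 1: z = -0.1050 + 1.1610i, |z|^2 = 1.3589
Iter 2: z = -1.4419 + 0.9172i, |z|^2 = 2.9203
Iter 3: z = 1.1328 + -1.4840i, |z|^2 = 3.4855
Iter 4: z = -1.0239 + -2.2012i, |z|^2 = 5.8937
Escaped at iteration 4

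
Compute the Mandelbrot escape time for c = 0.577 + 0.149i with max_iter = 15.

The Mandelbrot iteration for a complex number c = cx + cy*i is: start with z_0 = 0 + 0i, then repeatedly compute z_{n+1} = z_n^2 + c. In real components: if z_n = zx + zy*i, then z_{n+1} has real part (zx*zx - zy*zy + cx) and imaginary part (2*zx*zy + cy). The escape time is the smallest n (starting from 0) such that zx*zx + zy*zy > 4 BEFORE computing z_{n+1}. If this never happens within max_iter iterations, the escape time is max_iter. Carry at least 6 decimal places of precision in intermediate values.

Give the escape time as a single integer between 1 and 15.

Answer: 4

Derivation:
z_0 = 0 + 0i, c = 0.5770 + 0.1490i
Iter 1: z = 0.5770 + 0.1490i, |z|^2 = 0.3551
Iter 2: z = 0.8877 + 0.3209i, |z|^2 = 0.8911
Iter 3: z = 1.2621 + 0.7188i, |z|^2 = 2.1095
Iter 4: z = 1.6531 + 1.9634i, |z|^2 = 6.5876
Escaped at iteration 4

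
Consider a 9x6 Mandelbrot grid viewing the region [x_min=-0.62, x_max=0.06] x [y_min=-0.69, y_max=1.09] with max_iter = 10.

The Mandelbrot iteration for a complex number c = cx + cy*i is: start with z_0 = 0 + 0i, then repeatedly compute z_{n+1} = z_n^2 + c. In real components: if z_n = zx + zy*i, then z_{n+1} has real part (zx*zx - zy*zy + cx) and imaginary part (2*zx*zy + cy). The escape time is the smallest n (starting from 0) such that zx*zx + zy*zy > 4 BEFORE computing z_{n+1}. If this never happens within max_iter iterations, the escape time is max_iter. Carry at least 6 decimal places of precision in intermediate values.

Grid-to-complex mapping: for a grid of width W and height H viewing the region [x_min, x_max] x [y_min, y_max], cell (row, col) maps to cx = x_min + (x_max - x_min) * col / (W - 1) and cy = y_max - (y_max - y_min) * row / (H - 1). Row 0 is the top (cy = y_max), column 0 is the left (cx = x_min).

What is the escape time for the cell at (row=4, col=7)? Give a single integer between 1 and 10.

Answer: 10

Derivation:
z_0 = 0 + 0i, c = -0.0250 + -0.3340i
Iter 1: z = -0.0250 + -0.3340i, |z|^2 = 0.1122
Iter 2: z = -0.1359 + -0.3173i, |z|^2 = 0.1192
Iter 3: z = -0.1072 + -0.2477i, |z|^2 = 0.0729
Iter 4: z = -0.0749 + -0.2809i, |z|^2 = 0.0845
Iter 5: z = -0.0983 + -0.2919i, |z|^2 = 0.0949
Iter 6: z = -0.1006 + -0.2766i, |z|^2 = 0.0866
Iter 7: z = -0.0914 + -0.2784i, |z|^2 = 0.0858
Iter 8: z = -0.0941 + -0.2831i, |z|^2 = 0.0890
Iter 9: z = -0.0963 + -0.2807i, |z|^2 = 0.0881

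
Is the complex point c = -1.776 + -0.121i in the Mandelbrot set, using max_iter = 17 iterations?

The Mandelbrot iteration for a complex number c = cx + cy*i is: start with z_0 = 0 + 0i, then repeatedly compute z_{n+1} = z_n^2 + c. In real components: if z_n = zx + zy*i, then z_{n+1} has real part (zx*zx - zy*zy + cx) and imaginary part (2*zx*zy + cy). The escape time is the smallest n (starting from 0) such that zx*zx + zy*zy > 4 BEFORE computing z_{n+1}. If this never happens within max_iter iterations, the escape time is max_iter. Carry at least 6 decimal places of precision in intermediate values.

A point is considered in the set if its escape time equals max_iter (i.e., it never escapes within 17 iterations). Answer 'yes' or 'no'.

Answer: no

Derivation:
z_0 = 0 + 0i, c = -1.7760 + -0.1210i
Iter 1: z = -1.7760 + -0.1210i, |z|^2 = 3.1688
Iter 2: z = 1.3635 + 0.3088i, |z|^2 = 1.9546
Iter 3: z = -0.0121 + 0.7211i, |z|^2 = 0.5201
Iter 4: z = -2.2958 + -0.1385i, |z|^2 = 5.2900
Escaped at iteration 4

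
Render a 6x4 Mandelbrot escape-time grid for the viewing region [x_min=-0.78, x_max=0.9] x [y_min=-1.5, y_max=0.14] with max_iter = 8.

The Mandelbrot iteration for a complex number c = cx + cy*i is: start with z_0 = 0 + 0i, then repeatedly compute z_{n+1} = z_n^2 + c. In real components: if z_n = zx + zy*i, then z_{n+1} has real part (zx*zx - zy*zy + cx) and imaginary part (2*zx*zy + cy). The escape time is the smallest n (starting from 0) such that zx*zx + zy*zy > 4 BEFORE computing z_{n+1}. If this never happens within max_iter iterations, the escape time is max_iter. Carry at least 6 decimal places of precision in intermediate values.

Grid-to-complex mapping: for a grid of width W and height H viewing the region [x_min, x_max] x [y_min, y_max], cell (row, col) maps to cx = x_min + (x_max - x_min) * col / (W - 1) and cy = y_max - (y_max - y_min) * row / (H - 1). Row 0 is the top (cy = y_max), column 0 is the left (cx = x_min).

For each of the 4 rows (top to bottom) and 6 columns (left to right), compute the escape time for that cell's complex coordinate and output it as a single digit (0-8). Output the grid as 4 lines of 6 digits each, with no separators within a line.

(row=0, col=0): c = -0.7800 + 0.1400i → escape time 8
(row=0, col=1): c = -0.4440 + 0.1400i → escape time 8
(row=0, col=2): c = -0.1080 + 0.1400i → escape time 8
(row=0, col=3): c = 0.2280 + 0.1400i → escape time 8
(row=0, col=4): c = 0.5640 + 0.1400i → escape time 4
(row=0, col=5): c = 0.9000 + 0.1400i → escape time 3
(row=1, col=0): c = -0.7800 + -0.4067i → escape time 8
(row=1, col=1): c = -0.4440 + -0.4067i → escape time 8
(row=1, col=2): c = -0.1080 + -0.4067i → escape time 8
(row=1, col=3): c = 0.2280 + -0.4067i → escape time 8
(row=1, col=4): c = 0.5640 + -0.4067i → escape time 4
(row=1, col=5): c = 0.9000 + -0.4067i → escape time 3
(row=2, col=0): c = -0.7800 + -0.9533i → escape time 3
(row=2, col=1): c = -0.4440 + -0.9533i → escape time 4
(row=2, col=2): c = -0.1080 + -0.9533i → escape time 8
(row=2, col=3): c = 0.2280 + -0.9533i → escape time 4
(row=2, col=4): c = 0.5640 + -0.9533i → escape time 2
(row=2, col=5): c = 0.9000 + -0.9533i → escape time 2
(row=3, col=0): c = -0.7800 + -1.5000i → escape time 2
(row=3, col=1): c = -0.4440 + -1.5000i → escape time 2
(row=3, col=2): c = -0.1080 + -1.5000i → escape time 2
(row=3, col=3): c = 0.2280 + -1.5000i → escape time 2
(row=3, col=4): c = 0.5640 + -1.5000i → escape time 2
(row=3, col=5): c = 0.9000 + -1.5000i → escape time 2

Answer: 888843
888843
348422
222222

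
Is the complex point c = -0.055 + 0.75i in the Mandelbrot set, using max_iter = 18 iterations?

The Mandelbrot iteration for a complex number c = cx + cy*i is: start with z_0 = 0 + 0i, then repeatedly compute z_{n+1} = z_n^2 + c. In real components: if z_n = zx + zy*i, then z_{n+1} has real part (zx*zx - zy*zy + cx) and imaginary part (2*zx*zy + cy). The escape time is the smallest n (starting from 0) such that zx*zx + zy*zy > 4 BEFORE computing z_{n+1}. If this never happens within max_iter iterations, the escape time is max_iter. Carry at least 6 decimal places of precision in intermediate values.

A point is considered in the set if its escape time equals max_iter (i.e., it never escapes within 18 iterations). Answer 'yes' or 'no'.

z_0 = 0 + 0i, c = -0.0550 + 0.7500i
Iter 1: z = -0.0550 + 0.7500i, |z|^2 = 0.5655
Iter 2: z = -0.6145 + 0.6675i, |z|^2 = 0.8231
Iter 3: z = -0.1230 + -0.0703i, |z|^2 = 0.0201
Iter 4: z = -0.0448 + 0.7673i, |z|^2 = 0.5908
Iter 5: z = -0.6417 + 0.6812i, |z|^2 = 0.8759
Iter 6: z = -0.1072 + -0.1243i, |z|^2 = 0.0270
Iter 7: z = -0.0590 + 0.7767i, |z|^2 = 0.6067
Iter 8: z = -0.6547 + 0.6584i, |z|^2 = 0.8622
Iter 9: z = -0.0598 + -0.1122i, |z|^2 = 0.0162
Iter 10: z = -0.0640 + 0.7634i, |z|^2 = 0.5869
Iter 11: z = -0.6337 + 0.6523i, |z|^2 = 0.8271
Iter 12: z = -0.0789 + -0.0767i, |z|^2 = 0.0121
Iter 13: z = -0.0547 + 0.7621i, |z|^2 = 0.5838
Iter 14: z = -0.6328 + 0.6667i, |z|^2 = 0.8449
Iter 15: z = -0.0990 + -0.0938i, |z|^2 = 0.0186
Iter 16: z = -0.0540 + 0.7686i, |z|^2 = 0.5936
Iter 17: z = -0.6428 + 0.6670i, |z|^2 = 0.8581
Did not escape in 18 iterations → in set

Answer: yes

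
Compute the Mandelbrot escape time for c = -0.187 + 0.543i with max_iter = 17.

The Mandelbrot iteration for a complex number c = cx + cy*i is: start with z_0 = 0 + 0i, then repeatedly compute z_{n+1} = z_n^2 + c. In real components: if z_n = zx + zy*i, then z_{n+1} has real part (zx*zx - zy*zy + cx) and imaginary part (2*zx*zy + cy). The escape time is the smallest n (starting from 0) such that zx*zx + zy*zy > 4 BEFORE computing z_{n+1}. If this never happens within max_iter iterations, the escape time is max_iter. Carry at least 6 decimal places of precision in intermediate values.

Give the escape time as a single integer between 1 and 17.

z_0 = 0 + 0i, c = -0.1870 + 0.5430i
Iter 1: z = -0.1870 + 0.5430i, |z|^2 = 0.3298
Iter 2: z = -0.4469 + 0.3399i, |z|^2 = 0.3152
Iter 3: z = -0.1028 + 0.2392i, |z|^2 = 0.0678
Iter 4: z = -0.2336 + 0.4938i, |z|^2 = 0.2984
Iter 5: z = -0.3763 + 0.3123i, |z|^2 = 0.2391
Iter 6: z = -0.1429 + 0.3080i, |z|^2 = 0.1153
Iter 7: z = -0.2614 + 0.4549i, |z|^2 = 0.2753
Iter 8: z = -0.3256 + 0.3051i, |z|^2 = 0.1991
Iter 9: z = -0.1741 + 0.3443i, |z|^2 = 0.1488
Iter 10: z = -0.2752 + 0.4231i, |z|^2 = 0.2548
Iter 11: z = -0.2903 + 0.3101i, |z|^2 = 0.1804
Iter 12: z = -0.1989 + 0.3630i, |z|^2 = 0.1713
Iter 13: z = -0.2792 + 0.3986i, |z|^2 = 0.2369
Iter 14: z = -0.2679 + 0.3204i, |z|^2 = 0.1745
Iter 15: z = -0.2179 + 0.3713i, |z|^2 = 0.1853
Iter 16: z = -0.2774 + 0.3812i, |z|^2 = 0.2223

Answer: 17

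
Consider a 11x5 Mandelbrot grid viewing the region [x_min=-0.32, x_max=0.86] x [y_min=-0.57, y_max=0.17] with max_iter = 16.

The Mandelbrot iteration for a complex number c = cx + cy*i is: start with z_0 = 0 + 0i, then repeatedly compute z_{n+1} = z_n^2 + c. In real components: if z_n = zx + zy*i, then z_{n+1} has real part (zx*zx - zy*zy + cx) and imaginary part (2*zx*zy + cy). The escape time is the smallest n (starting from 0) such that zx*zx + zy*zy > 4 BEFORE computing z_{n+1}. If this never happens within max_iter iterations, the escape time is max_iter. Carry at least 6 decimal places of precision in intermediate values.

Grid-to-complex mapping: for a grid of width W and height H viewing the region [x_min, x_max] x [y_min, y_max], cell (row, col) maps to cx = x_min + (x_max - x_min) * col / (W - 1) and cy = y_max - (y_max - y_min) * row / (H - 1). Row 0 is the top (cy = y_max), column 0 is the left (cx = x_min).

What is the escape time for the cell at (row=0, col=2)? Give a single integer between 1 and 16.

z_0 = 0 + 0i, c = -0.0840 + 0.1700i
Iter 1: z = -0.0840 + 0.1700i, |z|^2 = 0.0360
Iter 2: z = -0.1058 + 0.1414i, |z|^2 = 0.0312
Iter 3: z = -0.0928 + 0.1401i, |z|^2 = 0.0282
Iter 4: z = -0.0950 + 0.1440i, |z|^2 = 0.0298
Iter 5: z = -0.0957 + 0.1426i, |z|^2 = 0.0295
Iter 6: z = -0.0952 + 0.1427i, |z|^2 = 0.0294
Iter 7: z = -0.0953 + 0.1428i, |z|^2 = 0.0295
Iter 8: z = -0.0953 + 0.1428i, |z|^2 = 0.0295
Iter 9: z = -0.0953 + 0.1428i, |z|^2 = 0.0295
Iter 10: z = -0.0953 + 0.1428i, |z|^2 = 0.0295
Iter 11: z = -0.0953 + 0.1428i, |z|^2 = 0.0295
Iter 12: z = -0.0953 + 0.1428i, |z|^2 = 0.0295
Iter 13: z = -0.0953 + 0.1428i, |z|^2 = 0.0295
Iter 14: z = -0.0953 + 0.1428i, |z|^2 = 0.0295
Iter 15: z = -0.0953 + 0.1428i, |z|^2 = 0.0295

Answer: 16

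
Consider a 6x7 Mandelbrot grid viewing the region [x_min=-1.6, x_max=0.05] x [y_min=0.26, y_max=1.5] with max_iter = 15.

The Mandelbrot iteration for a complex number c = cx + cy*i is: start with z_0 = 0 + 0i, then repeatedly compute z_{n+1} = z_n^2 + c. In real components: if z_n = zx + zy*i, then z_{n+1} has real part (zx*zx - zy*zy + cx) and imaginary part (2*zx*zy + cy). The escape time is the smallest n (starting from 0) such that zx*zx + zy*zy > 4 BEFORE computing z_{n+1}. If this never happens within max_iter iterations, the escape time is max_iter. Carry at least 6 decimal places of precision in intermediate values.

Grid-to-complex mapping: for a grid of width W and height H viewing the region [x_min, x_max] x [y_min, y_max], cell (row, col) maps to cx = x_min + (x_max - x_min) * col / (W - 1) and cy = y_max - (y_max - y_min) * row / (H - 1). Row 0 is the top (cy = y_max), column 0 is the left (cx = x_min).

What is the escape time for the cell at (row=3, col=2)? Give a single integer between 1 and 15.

z_0 = 0 + 0i, c = -0.9400 + 0.8800i
Iter 1: z = -0.9400 + 0.8800i, |z|^2 = 1.6580
Iter 2: z = -0.8308 + -0.7744i, |z|^2 = 1.2899
Iter 3: z = -0.8495 + 2.1667i, |z|^2 = 5.4164
Escaped at iteration 3

Answer: 3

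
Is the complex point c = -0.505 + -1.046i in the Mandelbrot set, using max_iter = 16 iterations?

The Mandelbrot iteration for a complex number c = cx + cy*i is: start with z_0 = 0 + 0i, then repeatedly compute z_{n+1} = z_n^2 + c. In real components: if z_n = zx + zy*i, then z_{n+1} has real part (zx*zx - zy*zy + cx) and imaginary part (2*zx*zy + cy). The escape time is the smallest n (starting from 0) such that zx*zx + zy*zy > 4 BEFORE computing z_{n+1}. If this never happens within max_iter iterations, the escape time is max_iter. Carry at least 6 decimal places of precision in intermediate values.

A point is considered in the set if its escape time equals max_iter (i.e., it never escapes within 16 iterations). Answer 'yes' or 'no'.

z_0 = 0 + 0i, c = -0.5050 + -1.0460i
Iter 1: z = -0.5050 + -1.0460i, |z|^2 = 1.3491
Iter 2: z = -1.3441 + 0.0105i, |z|^2 = 1.8067
Iter 3: z = 1.3015 + -1.0741i, |z|^2 = 2.8476
Iter 4: z = 0.0351 + -3.8419i, |z|^2 = 14.7612
Escaped at iteration 4

Answer: no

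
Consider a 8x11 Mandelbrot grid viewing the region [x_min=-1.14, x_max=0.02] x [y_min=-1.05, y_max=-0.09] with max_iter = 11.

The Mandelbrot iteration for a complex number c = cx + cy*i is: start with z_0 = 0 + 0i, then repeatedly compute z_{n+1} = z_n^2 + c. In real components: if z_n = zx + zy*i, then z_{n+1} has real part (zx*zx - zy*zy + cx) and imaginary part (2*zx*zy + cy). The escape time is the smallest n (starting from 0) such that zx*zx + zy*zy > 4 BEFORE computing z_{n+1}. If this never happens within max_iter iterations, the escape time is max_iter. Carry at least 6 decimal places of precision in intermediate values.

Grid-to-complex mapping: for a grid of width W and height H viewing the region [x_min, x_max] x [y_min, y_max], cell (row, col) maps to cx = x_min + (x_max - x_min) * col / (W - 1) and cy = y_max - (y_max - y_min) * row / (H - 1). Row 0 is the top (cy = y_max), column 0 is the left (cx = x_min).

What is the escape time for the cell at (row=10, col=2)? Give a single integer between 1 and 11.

Answer: 3

Derivation:
z_0 = 0 + 0i, c = -0.8086 + -1.0500i
Iter 1: z = -0.8086 + -1.0500i, |z|^2 = 1.7563
Iter 2: z = -1.2573 + 0.6480i, |z|^2 = 2.0007
Iter 3: z = 0.3523 + -2.6794i, |z|^2 = 7.3035
Escaped at iteration 3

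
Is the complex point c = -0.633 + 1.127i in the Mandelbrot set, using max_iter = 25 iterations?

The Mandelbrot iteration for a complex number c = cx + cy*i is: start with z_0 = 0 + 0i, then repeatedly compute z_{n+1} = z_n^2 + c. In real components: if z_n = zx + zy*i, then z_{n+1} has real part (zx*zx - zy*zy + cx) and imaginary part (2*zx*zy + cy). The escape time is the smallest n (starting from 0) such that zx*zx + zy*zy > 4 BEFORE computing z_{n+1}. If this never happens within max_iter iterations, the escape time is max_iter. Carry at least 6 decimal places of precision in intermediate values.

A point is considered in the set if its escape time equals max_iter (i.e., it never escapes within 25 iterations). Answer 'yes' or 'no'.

z_0 = 0 + 0i, c = -0.6330 + 1.1270i
Iter 1: z = -0.6330 + 1.1270i, |z|^2 = 1.6708
Iter 2: z = -1.5024 + -0.2998i, |z|^2 = 2.3472
Iter 3: z = 1.5345 + 2.0278i, |z|^2 = 6.4666
Escaped at iteration 3

Answer: no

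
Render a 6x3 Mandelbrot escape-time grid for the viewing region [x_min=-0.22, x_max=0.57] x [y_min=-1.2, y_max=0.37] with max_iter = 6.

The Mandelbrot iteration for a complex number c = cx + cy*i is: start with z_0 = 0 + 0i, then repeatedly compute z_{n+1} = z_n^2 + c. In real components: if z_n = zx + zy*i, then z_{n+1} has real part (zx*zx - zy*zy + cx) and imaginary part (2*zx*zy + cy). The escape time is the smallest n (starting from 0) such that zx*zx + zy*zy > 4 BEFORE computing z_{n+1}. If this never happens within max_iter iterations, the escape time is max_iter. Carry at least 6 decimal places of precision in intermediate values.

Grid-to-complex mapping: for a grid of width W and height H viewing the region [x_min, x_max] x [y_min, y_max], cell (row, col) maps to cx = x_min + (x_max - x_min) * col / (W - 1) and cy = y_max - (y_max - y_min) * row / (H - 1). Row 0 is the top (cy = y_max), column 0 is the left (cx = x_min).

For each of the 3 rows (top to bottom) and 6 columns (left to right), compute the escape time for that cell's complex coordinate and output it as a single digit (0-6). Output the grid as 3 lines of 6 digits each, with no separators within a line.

(row=0, col=0): c = -0.2200 + 0.3700i → escape time 6
(row=0, col=1): c = -0.0620 + 0.3700i → escape time 6
(row=0, col=2): c = 0.0960 + 0.3700i → escape time 6
(row=0, col=3): c = 0.2540 + 0.3700i → escape time 6
(row=0, col=4): c = 0.4120 + 0.3700i → escape time 6
(row=0, col=5): c = 0.5700 + 0.3700i → escape time 4
(row=1, col=0): c = -0.2200 + -0.4150i → escape time 6
(row=1, col=1): c = -0.0620 + -0.4150i → escape time 6
(row=1, col=2): c = 0.0960 + -0.4150i → escape time 6
(row=1, col=3): c = 0.2540 + -0.4150i → escape time 6
(row=1, col=4): c = 0.4120 + -0.4150i → escape time 6
(row=1, col=5): c = 0.5700 + -0.4150i → escape time 4
(row=2, col=0): c = -0.2200 + -1.2000i → escape time 3
(row=2, col=1): c = -0.0620 + -1.2000i → escape time 3
(row=2, col=2): c = 0.0960 + -1.2000i → escape time 3
(row=2, col=3): c = 0.2540 + -1.2000i → escape time 2
(row=2, col=4): c = 0.4120 + -1.2000i → escape time 2
(row=2, col=5): c = 0.5700 + -1.2000i → escape time 2

Answer: 666664
666664
333222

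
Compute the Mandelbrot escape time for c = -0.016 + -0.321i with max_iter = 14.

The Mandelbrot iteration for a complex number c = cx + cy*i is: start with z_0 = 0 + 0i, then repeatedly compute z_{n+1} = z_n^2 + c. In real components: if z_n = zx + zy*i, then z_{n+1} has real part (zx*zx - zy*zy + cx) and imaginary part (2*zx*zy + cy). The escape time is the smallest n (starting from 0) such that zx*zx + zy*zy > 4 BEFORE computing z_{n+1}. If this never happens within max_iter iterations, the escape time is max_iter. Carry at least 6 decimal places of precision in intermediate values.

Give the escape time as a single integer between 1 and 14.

z_0 = 0 + 0i, c = -0.0160 + -0.3210i
Iter 1: z = -0.0160 + -0.3210i, |z|^2 = 0.1033
Iter 2: z = -0.1188 + -0.3107i, |z|^2 = 0.1107
Iter 3: z = -0.0984 + -0.2472i, |z|^2 = 0.0708
Iter 4: z = -0.0674 + -0.2723i, |z|^2 = 0.0787
Iter 5: z = -0.0856 + -0.2843i, |z|^2 = 0.0881
Iter 6: z = -0.0895 + -0.2723i, |z|^2 = 0.0822
Iter 7: z = -0.0821 + -0.2723i, |z|^2 = 0.0809
Iter 8: z = -0.0834 + -0.2763i, |z|^2 = 0.0833
Iter 9: z = -0.0854 + -0.2749i, |z|^2 = 0.0829
Iter 10: z = -0.0843 + -0.2741i, |z|^2 = 0.0822
Iter 11: z = -0.0840 + -0.2748i, |z|^2 = 0.0826
Iter 12: z = -0.0845 + -0.2748i, |z|^2 = 0.0827
Iter 13: z = -0.0844 + -0.2746i, |z|^2 = 0.0825

Answer: 14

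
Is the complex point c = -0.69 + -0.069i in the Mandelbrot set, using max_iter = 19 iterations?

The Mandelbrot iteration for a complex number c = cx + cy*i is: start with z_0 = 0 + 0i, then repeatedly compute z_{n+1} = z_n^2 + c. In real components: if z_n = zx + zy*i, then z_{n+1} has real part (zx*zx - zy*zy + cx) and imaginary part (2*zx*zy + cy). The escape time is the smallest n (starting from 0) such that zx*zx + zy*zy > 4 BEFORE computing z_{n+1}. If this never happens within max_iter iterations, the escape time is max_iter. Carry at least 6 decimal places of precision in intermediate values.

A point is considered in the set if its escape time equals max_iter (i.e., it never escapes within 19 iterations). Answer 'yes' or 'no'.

Answer: yes

Derivation:
z_0 = 0 + 0i, c = -0.6900 + -0.0690i
Iter 1: z = -0.6900 + -0.0690i, |z|^2 = 0.4809
Iter 2: z = -0.2187 + 0.0262i, |z|^2 = 0.0485
Iter 3: z = -0.6429 + -0.0805i, |z|^2 = 0.4198
Iter 4: z = -0.2832 + 0.0345i, |z|^2 = 0.0814
Iter 5: z = -0.6110 + -0.0885i, |z|^2 = 0.3811
Iter 6: z = -0.3245 + 0.0392i, |z|^2 = 0.1068
Iter 7: z = -0.5862 + -0.0944i, |z|^2 = 0.3526
Iter 8: z = -0.3553 + 0.0417i, |z|^2 = 0.1280
Iter 9: z = -0.5655 + -0.0986i, |z|^2 = 0.3295
Iter 10: z = -0.3799 + 0.0426i, |z|^2 = 0.1461
Iter 11: z = -0.5475 + -0.1013i, |z|^2 = 0.3100
Iter 12: z = -0.4005 + 0.0420i, |z|^2 = 0.1622
Iter 13: z = -0.5313 + -0.1026i, |z|^2 = 0.2928
Iter 14: z = -0.4182 + 0.0400i, |z|^2 = 0.1765
Iter 15: z = -0.5167 + -0.1025i, |z|^2 = 0.2775
Iter 16: z = -0.4335 + 0.0369i, |z|^2 = 0.1893
Iter 17: z = -0.5034 + -0.1010i, |z|^2 = 0.2636
Iter 18: z = -0.4468 + 0.0327i, |z|^2 = 0.2007
Did not escape in 19 iterations → in set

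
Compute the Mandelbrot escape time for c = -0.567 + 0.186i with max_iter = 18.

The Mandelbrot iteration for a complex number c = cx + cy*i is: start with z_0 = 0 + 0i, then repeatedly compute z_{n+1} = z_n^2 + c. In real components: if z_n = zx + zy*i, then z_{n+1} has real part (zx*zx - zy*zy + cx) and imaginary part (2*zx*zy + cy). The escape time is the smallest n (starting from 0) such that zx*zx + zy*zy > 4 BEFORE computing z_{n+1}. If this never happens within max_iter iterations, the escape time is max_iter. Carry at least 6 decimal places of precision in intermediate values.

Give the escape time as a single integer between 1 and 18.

z_0 = 0 + 0i, c = -0.5670 + 0.1860i
Iter 1: z = -0.5670 + 0.1860i, |z|^2 = 0.3561
Iter 2: z = -0.2801 + -0.0249i, |z|^2 = 0.0791
Iter 3: z = -0.4892 + 0.2000i, |z|^2 = 0.2793
Iter 4: z = -0.3677 + -0.0096i, |z|^2 = 0.1353
Iter 5: z = -0.4319 + 0.1931i, |z|^2 = 0.2238
Iter 6: z = -0.4178 + 0.0192i, |z|^2 = 0.1749
Iter 7: z = -0.3928 + 0.1699i, |z|^2 = 0.1832
Iter 8: z = -0.4415 + 0.0525i, |z|^2 = 0.1977
Iter 9: z = -0.3748 + 0.1397i, |z|^2 = 0.1600
Iter 10: z = -0.4460 + 0.0813i, |z|^2 = 0.2056
Iter 11: z = -0.3747 + 0.1135i, |z|^2 = 0.1532
Iter 12: z = -0.4395 + 0.1010i, |z|^2 = 0.2034
Iter 13: z = -0.3840 + 0.0972i, |z|^2 = 0.1569
Iter 14: z = -0.4290 + 0.1113i, |z|^2 = 0.1964
Iter 15: z = -0.3954 + 0.0905i, |z|^2 = 0.1645
Iter 16: z = -0.4189 + 0.1144i, |z|^2 = 0.1885
Iter 17: z = -0.4046 + 0.0901i, |z|^2 = 0.1719

Answer: 18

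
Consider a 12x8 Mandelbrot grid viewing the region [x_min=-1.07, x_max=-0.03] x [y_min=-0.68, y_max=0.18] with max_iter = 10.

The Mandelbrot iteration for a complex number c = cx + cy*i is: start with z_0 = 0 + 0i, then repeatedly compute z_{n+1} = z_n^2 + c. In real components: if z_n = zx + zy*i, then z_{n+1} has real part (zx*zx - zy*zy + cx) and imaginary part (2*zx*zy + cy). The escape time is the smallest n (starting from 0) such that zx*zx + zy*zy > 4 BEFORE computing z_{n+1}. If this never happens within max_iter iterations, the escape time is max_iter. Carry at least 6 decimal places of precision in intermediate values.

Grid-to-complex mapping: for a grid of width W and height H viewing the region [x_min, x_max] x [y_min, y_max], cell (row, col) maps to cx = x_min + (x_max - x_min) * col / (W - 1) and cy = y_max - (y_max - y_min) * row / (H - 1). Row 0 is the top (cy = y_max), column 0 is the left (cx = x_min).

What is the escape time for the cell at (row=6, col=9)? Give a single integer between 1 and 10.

z_0 = 0 + 0i, c = -0.2191 + -0.5571i
Iter 1: z = -0.2191 + -0.5571i, |z|^2 = 0.3584
Iter 2: z = -0.4815 + -0.3130i, |z|^2 = 0.3298
Iter 3: z = -0.0852 + -0.2557i, |z|^2 = 0.0727
Iter 4: z = -0.2772 + -0.5136i, |z|^2 = 0.3406
Iter 5: z = -0.4060 + -0.2724i, |z|^2 = 0.2390
Iter 6: z = -0.1285 + -0.3360i, |z|^2 = 0.1294
Iter 7: z = -0.3155 + -0.4708i, |z|^2 = 0.3212
Iter 8: z = -0.3413 + -0.2601i, |z|^2 = 0.1841
Iter 9: z = -0.1703 + -0.3796i, |z|^2 = 0.1731

Answer: 10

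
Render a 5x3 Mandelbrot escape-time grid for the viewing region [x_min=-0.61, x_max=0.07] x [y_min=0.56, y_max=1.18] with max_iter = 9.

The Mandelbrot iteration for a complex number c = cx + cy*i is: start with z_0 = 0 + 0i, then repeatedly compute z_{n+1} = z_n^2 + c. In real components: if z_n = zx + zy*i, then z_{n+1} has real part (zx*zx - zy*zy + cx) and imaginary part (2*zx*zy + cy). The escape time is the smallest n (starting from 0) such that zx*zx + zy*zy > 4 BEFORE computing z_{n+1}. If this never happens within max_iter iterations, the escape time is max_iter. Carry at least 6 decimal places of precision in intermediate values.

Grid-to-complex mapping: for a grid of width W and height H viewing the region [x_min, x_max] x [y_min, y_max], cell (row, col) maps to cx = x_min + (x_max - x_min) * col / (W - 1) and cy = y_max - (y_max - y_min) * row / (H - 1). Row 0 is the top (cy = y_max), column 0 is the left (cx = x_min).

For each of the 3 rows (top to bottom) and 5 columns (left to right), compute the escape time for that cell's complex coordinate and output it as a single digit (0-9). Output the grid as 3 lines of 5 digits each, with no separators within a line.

(row=0, col=0): c = -0.6100 + 1.1800i → escape time 3
(row=0, col=1): c = -0.4400 + 1.1800i → escape time 3
(row=0, col=2): c = -0.2700 + 1.1800i → escape time 3
(row=0, col=3): c = -0.1000 + 1.1800i → escape time 3
(row=0, col=4): c = 0.0700 + 1.1800i → escape time 3
(row=1, col=0): c = -0.6100 + 0.8700i → escape time 4
(row=1, col=1): c = -0.4400 + 0.8700i → escape time 5
(row=1, col=2): c = -0.2700 + 0.8700i → escape time 9
(row=1, col=3): c = -0.1000 + 0.8700i → escape time 9
(row=1, col=4): c = 0.0700 + 0.8700i → escape time 6
(row=2, col=0): c = -0.6100 + 0.5600i → escape time 9
(row=2, col=1): c = -0.4400 + 0.5600i → escape time 9
(row=2, col=2): c = -0.2700 + 0.5600i → escape time 9
(row=2, col=3): c = -0.1000 + 0.5600i → escape time 9
(row=2, col=4): c = 0.0700 + 0.5600i → escape time 9

Answer: 33333
45996
99999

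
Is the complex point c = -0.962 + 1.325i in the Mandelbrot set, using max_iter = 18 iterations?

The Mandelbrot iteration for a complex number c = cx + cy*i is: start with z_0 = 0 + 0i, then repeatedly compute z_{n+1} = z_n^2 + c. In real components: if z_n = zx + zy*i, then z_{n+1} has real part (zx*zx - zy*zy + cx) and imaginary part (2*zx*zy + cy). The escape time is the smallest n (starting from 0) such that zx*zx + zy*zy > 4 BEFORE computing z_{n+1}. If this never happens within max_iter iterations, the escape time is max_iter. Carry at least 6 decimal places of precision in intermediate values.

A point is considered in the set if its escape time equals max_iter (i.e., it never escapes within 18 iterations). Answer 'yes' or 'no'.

Answer: no

Derivation:
z_0 = 0 + 0i, c = -0.9620 + 1.3250i
Iter 1: z = -0.9620 + 1.3250i, |z|^2 = 2.6811
Iter 2: z = -1.7922 + -1.2243i, |z|^2 = 4.7108
Escaped at iteration 2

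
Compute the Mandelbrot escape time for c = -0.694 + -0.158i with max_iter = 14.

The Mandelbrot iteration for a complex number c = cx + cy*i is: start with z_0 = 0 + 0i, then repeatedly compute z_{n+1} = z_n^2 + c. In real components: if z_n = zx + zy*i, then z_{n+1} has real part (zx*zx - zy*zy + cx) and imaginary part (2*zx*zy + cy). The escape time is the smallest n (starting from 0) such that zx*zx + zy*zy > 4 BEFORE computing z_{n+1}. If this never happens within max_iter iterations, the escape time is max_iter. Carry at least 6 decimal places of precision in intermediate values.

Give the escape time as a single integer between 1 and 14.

Answer: 14

Derivation:
z_0 = 0 + 0i, c = -0.6940 + -0.1580i
Iter 1: z = -0.6940 + -0.1580i, |z|^2 = 0.5066
Iter 2: z = -0.2373 + 0.0613i, |z|^2 = 0.0601
Iter 3: z = -0.6414 + -0.1871i, |z|^2 = 0.4464
Iter 4: z = -0.3176 + 0.0820i, |z|^2 = 0.1076
Iter 5: z = -0.5999 + -0.2101i, |z|^2 = 0.4040
Iter 6: z = -0.3783 + 0.0941i, |z|^2 = 0.1519
Iter 7: z = -0.5597 + -0.2292i, |z|^2 = 0.3658
Iter 8: z = -0.4332 + 0.0985i, |z|^2 = 0.1974
Iter 9: z = -0.5160 + -0.2434i, |z|^2 = 0.3255
Iter 10: z = -0.4869 + 0.0932i, |z|^2 = 0.2458
Iter 11: z = -0.4656 + -0.2488i, |z|^2 = 0.2787
Iter 12: z = -0.5391 + 0.0736i, |z|^2 = 0.2961
Iter 13: z = -0.4088 + -0.2374i, |z|^2 = 0.2235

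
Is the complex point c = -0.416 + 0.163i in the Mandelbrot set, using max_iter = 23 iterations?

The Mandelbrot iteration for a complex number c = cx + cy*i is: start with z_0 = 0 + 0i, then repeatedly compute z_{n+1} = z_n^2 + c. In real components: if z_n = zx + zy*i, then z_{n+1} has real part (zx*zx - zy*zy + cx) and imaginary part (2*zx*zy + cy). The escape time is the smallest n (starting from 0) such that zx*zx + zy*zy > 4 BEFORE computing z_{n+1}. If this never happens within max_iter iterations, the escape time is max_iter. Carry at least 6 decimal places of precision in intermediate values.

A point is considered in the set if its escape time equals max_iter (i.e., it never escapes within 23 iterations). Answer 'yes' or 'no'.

Answer: yes

Derivation:
z_0 = 0 + 0i, c = -0.4160 + 0.1630i
Iter 1: z = -0.4160 + 0.1630i, |z|^2 = 0.1996
Iter 2: z = -0.2695 + 0.0274i, |z|^2 = 0.0734
Iter 3: z = -0.3441 + 0.1482i, |z|^2 = 0.1404
Iter 4: z = -0.3196 + 0.0610i, |z|^2 = 0.1058
Iter 5: z = -0.3176 + 0.1240i, |z|^2 = 0.1163
Iter 6: z = -0.3305 + 0.0842i, |z|^2 = 0.1163
Iter 7: z = -0.3139 + 0.1073i, |z|^2 = 0.1100
Iter 8: z = -0.3290 + 0.0956i, |z|^2 = 0.1174
Iter 9: z = -0.3169 + 0.1001i, |z|^2 = 0.1104
Iter 10: z = -0.3256 + 0.0996i, |z|^2 = 0.1159
Iter 11: z = -0.3199 + 0.0982i, |z|^2 = 0.1120
Iter 12: z = -0.3233 + 0.1002i, |z|^2 = 0.1146
Iter 13: z = -0.3215 + 0.0982i, |z|^2 = 0.1130
Iter 14: z = -0.3223 + 0.0998i, |z|^2 = 0.1138
Iter 15: z = -0.3221 + 0.0986i, |z|^2 = 0.1135
Iter 16: z = -0.3220 + 0.0995i, |z|^2 = 0.1136
Iter 17: z = -0.3222 + 0.0990i, |z|^2 = 0.1136
Iter 18: z = -0.3220 + 0.0992i, |z|^2 = 0.1135
Iter 19: z = -0.3222 + 0.0991i, |z|^2 = 0.1136
Iter 20: z = -0.3220 + 0.0991i, |z|^2 = 0.1135
Iter 21: z = -0.3221 + 0.0991i, |z|^2 = 0.1136
Iter 22: z = -0.3221 + 0.0991i, |z|^2 = 0.1135
Did not escape in 23 iterations → in set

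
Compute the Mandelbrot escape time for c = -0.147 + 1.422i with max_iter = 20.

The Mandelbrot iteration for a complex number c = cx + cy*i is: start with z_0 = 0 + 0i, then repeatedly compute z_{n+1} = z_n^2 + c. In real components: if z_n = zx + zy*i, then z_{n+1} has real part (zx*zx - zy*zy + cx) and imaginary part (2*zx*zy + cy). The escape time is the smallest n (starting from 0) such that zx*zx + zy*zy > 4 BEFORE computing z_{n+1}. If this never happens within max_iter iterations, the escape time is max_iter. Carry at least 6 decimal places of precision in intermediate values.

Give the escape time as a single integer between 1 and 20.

Answer: 2

Derivation:
z_0 = 0 + 0i, c = -0.1470 + 1.4220i
Iter 1: z = -0.1470 + 1.4220i, |z|^2 = 2.0437
Iter 2: z = -2.1475 + 1.0039i, |z|^2 = 5.6195
Escaped at iteration 2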